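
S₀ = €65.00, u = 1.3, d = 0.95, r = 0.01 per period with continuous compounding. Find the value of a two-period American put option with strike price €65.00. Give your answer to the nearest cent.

€4.26

Risk-neutral probability p = (e^0.01 − 0.95)/(1.3 − 0.95) = 0.0601/0.3500 = 0.1716
Terminal stock prices: S_uu = 109.9, S_ud = 80.27, S_dd = 58.66
Terminal payoffs (K − S): max(-44.85, 0) = 0, max(-15.27, 0) = 0, max(6.337, 0) = 6.337
Node u (S = 84.5): continuation = e^(−0.01)·[0.1716·0.0000 + 0.8284·0.0000] = 0.0000; exercise value = 0.0000 ≤ continuation, so V_u = 0.0000
Node d (S = 61.75): continuation = e^(−0.01)·[0.1716·0.0000 + 0.8284·6.3375] = 5.1979; exercise value = 3.2500 ≤ continuation, so V_d = 5.1979
Node 0 (S = 65): continuation = e^(−0.01)·[0.1716·0.0000 + 0.8284·5.1979] = 4.2633; exercise value = 0.0000 ≤ continuation, so V_0 = 4.2633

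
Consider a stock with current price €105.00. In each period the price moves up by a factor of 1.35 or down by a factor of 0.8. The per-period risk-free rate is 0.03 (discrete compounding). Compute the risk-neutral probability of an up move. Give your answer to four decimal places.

Risk-neutral probability p = (1 + 0.03 − 0.8)/(1.35 − 0.8) = 0.2300/0.5500 = 0.4182

p = 0.4182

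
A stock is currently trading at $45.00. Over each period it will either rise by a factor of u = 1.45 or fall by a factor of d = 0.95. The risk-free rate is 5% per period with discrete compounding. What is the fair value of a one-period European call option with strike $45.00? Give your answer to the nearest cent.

Risk-neutral probability p = (1 + 0.05 − 0.95)/(1.45 − 0.95) = 0.1000/0.5000 = 0.2000
Terminal stock prices: S_u = 65.25, S_d = 42.75
Terminal payoffs (S − K): max(20.25, 0) = 20.25, max(-2.25, 0) = 0
Node 0 (S = 45): V_0 = 1/1.05·[0.2000·20.2500 + 0.8000·0.0000] = 3.8571

$3.86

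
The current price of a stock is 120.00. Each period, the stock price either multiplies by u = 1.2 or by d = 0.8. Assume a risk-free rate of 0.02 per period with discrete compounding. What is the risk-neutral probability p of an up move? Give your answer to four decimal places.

p = 0.5500

Risk-neutral probability p = (1 + 0.02 − 0.8)/(1.2 − 0.8) = 0.2200/0.4000 = 0.5500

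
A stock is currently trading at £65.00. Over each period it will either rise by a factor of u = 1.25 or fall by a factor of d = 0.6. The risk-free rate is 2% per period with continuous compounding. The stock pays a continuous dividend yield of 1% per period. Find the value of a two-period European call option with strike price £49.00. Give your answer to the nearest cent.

£20.10

Per-period risk-free factor R = e^0.02 = 1.0202; dividend-adjusted growth = e^(0.02−0.01) = 1.0101.
Risk-neutral probability p = (1.0101 − 0.6)/(1.25 − 0.6) = 0.4101/0.6500 = 0.6308
Terminal stock prices: S_uu = 101.6, S_ud = 48.75, S_dd = 23.4
Terminal payoffs (S − K): max(52.56, 0) = 52.56, max(-0.25, 0) = 0, max(-25.6, 0) = 0
Node u (S = 81.25): V_u = e^(−0.02)·[0.6308·52.5625 + 0.3692·0.0000] = 32.5023
Node d (S = 39): V_d = e^(−0.02)·[0.6308·0.0000 + 0.3692·0.0000] = 0.0000
Node 0 (S = 65): V_0 = e^(−0.02)·[0.6308·32.5023 + 0.3692·0.0000] = 20.0979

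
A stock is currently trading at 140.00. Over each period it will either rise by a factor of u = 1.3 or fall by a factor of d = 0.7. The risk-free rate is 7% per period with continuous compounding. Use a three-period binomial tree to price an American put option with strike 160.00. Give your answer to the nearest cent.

Risk-neutral probability p = (e^0.07 − 0.7)/(1.3 − 0.7) = 0.3725/0.6000 = 0.6208
Terminal stock prices: S_uuu = 307.6, S_uud = 165.6, S_udd = 89.18, S_ddd = 48.02
Terminal payoffs (K − S): max(-147.6, 0) = 0, max(-5.62, 0) = 0, max(70.82, 0) = 70.82, max(112, 0) = 112
Node uu (S = 236.6): continuation = e^(−0.07)·[0.6208·0.0000 + 0.3792·0.0000] = 0.0000; exercise value = 0.0000 ≤ continuation, so V_uu = 0.0000
Node ud (S = 127.4): continuation = e^(−0.07)·[0.6208·0.0000 + 0.3792·70.8200] = 25.0363; exercise value = 32.6000 > continuation, so V_ud = 32.6000 (exercise)
Node dd (S = 68.6): continuation = e^(−0.07)·[0.6208·70.8200 + 0.3792·111.9800] = 80.5830; exercise value = 91.4000 > continuation, so V_dd = 91.4000 (exercise)
Node u (S = 182): continuation = e^(−0.07)·[0.6208·0.0000 + 0.3792·32.6000] = 11.5248; exercise value = 0.0000 ≤ continuation, so V_u = 11.5248
Node d (S = 98): continuation = e^(−0.07)·[0.6208·32.6000 + 0.3792·91.4000] = 51.1830; exercise value = 62.0000 > continuation, so V_d = 62.0000 (exercise)
Node 0 (S = 140): continuation = e^(−0.07)·[0.6208·11.5248 + 0.3792·62.0000] = 28.5896; exercise value = 20.0000 ≤ continuation, so V_0 = 28.5896

28.59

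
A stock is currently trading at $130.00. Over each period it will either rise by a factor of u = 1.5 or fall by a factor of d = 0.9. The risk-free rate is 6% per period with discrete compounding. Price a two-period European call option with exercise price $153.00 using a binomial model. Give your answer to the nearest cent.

$16.66

Risk-neutral probability p = (1 + 0.06 − 0.9)/(1.5 − 0.9) = 0.1600/0.6000 = 0.2667
Terminal stock prices: S_uu = 292.5, S_ud = 175.5, S_dd = 105.3
Terminal payoffs (S − K): max(139.5, 0) = 139.5, max(22.5, 0) = 22.5, max(-47.7, 0) = 0
Node u (S = 195): V_u = 1/1.06·[0.2667·139.5000 + 0.7333·22.5000] = 50.6604
Node d (S = 117): V_d = 1/1.06·[0.2667·22.5000 + 0.7333·0.0000] = 5.6604
Node 0 (S = 130): V_0 = 1/1.06·[0.2667·50.6604 + 0.7333·5.6604] = 16.6607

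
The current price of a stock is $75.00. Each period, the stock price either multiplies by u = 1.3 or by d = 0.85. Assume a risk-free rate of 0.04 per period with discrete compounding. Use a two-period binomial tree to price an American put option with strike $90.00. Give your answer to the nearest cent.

$16.19

Risk-neutral probability p = (1 + 0.04 − 0.85)/(1.3 − 0.85) = 0.1900/0.4500 = 0.4222
Terminal stock prices: S_uu = 126.8, S_ud = 82.88, S_dd = 54.19
Terminal payoffs (K − S): max(-36.75, 0) = 0, max(7.125, 0) = 7.125, max(35.81, 0) = 35.81
Node u (S = 97.5): continuation = 1/1.04·[0.4222·0.0000 + 0.5778·7.1250] = 3.9583; exercise value = 0.0000 ≤ continuation, so V_u = 3.9583
Node d (S = 63.75): continuation = 1/1.04·[0.4222·7.1250 + 0.5778·35.8125] = 22.7885; exercise value = 26.2500 > continuation, so V_d = 26.2500 (exercise)
Node 0 (S = 75): continuation = 1/1.04·[0.4222·3.9583 + 0.5778·26.2500] = 16.1903; exercise value = 15.0000 ≤ continuation, so V_0 = 16.1903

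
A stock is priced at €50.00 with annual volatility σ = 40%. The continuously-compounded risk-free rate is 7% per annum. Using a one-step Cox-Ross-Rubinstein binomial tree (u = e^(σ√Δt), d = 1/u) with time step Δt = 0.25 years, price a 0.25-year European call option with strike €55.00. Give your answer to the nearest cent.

CRR parameters: u = e^(σ√Δt) = e^(0.4·√0.25) = 1.2214, d = 1/u = 0.8187
Per-period rate: rΔt = 0.07·0.25 = 0.0175, so R = e^0.0175 = 1.0177
Risk-neutral probability p = (e^0.0175 − 0.8187)/(1.2214 − 0.8187) = 0.1989/0.4027 = 0.4940
Terminal stock prices: S_u = 61.07, S_d = 40.94
Terminal payoffs (S − K): max(6.07, 0) = 6.07, max(-14.06, 0) = 0
Node 0 (S = 50): V_0 = e^(−0.0175)·[0.4940·6.0701 + 0.5060·0.0000] = 2.9467

€2.95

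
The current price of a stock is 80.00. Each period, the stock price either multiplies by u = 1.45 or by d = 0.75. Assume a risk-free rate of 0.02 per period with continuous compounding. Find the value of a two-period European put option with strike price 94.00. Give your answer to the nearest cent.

Risk-neutral probability p = (e^0.02 − 0.75)/(1.45 − 0.75) = 0.2702/0.7000 = 0.3860
Terminal stock prices: S_uu = 168.2, S_ud = 87, S_dd = 45
Terminal payoffs (K − S): max(-74.2, 0) = 0, max(7, 0) = 7, max(49, 0) = 49
Node u (S = 116): V_u = e^(−0.02)·[0.3860·0.0000 + 0.6140·7.0000] = 4.2129
Node d (S = 60): V_d = e^(−0.02)·[0.3860·7.0000 + 0.6140·49.0000] = 32.1387
Node 0 (S = 80): V_0 = e^(−0.02)·[0.3860·4.2129 + 0.6140·32.1387] = 20.9363

20.94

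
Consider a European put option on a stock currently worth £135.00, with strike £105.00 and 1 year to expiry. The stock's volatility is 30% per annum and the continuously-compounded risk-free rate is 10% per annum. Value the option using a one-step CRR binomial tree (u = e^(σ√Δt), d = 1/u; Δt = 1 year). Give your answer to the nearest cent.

£1.81

CRR parameters: u = e^(σ√Δt) = e^(0.3·√1) = 1.3499, d = 1/u = 0.7408
Per-period rate: rΔt = 0.1·1 = 0.1, so R = e^0.1 = 1.1052
Risk-neutral probability p = (e^0.1 − 0.7408)/(1.3499 − 0.7408) = 0.3644/0.6090 = 0.5982
Terminal stock prices: S_u = 182.2, S_d = 100
Terminal payoffs (K − S): max(-77.23, 0) = 0, max(4.99, 0) = 4.99
Node 0 (S = 135): V_0 = e^(−0.1)·[0.5982·0.0000 + 0.4018·4.9895] = 1.8138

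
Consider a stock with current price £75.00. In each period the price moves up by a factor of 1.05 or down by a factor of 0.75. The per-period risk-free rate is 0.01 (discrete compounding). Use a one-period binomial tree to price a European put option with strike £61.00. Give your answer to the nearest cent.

Risk-neutral probability p = (1 + 0.01 − 0.75)/(1.05 − 0.75) = 0.2600/0.3000 = 0.8667
Terminal stock prices: S_u = 78.75, S_d = 56.25
Terminal payoffs (K − S): max(-17.75, 0) = 0, max(4.75, 0) = 4.75
Node 0 (S = 75): V_0 = 1/1.01·[0.8667·0.0000 + 0.1333·4.7500] = 0.6271

£0.63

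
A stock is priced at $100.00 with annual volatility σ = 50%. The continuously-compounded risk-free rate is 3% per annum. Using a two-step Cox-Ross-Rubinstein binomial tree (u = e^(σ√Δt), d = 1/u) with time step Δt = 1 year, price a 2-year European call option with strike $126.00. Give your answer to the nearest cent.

CRR parameters: u = e^(σ√Δt) = e^(0.5·√1) = 1.6487, d = 1/u = 0.6065
Per-period rate: rΔt = 0.03·1 = 0.03, so R = e^0.03 = 1.0305
Risk-neutral probability p = (e^0.03 − 0.6065)/(1.6487 − 0.6065) = 0.4239/1.0422 = 0.4068
Terminal stock prices: S_uu = 271.8, S_ud = 100, S_dd = 36.79
Terminal payoffs (S − K): max(145.8, 0) = 145.8, max(-26, 0) = 0, max(-89.21, 0) = 0
Node u (S = 164.9): V_u = e^(−0.03)·[0.4068·145.8282 + 0.5932·0.0000] = 57.5643
Node d (S = 60.65): V_d = e^(−0.03)·[0.4068·0.0000 + 0.5932·0.0000] = 0.0000
Node 0 (S = 100): V_0 = e^(−0.03)·[0.4068·57.5643 + 0.5932·0.0000] = 22.7230

$22.72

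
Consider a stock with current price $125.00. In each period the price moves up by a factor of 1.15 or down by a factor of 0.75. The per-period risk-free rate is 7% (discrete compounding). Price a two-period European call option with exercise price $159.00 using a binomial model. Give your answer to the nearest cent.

$3.53

Risk-neutral probability p = (1 + 0.07 − 0.75)/(1.15 − 0.75) = 0.3200/0.4000 = 0.8000
Terminal stock prices: S_uu = 165.3, S_ud = 107.8, S_dd = 70.31
Terminal payoffs (S − K): max(6.312, 0) = 6.312, max(-51.19, 0) = 0, max(-88.69, 0) = 0
Node u (S = 143.8): V_u = 1/1.07·[0.8000·6.3125 + 0.2000·0.0000] = 4.7196
Node d (S = 93.75): V_d = 1/1.07·[0.8000·0.0000 + 0.2000·0.0000] = 0.0000
Node 0 (S = 125): V_0 = 1/1.07·[0.8000·4.7196 + 0.2000·0.0000] = 3.5287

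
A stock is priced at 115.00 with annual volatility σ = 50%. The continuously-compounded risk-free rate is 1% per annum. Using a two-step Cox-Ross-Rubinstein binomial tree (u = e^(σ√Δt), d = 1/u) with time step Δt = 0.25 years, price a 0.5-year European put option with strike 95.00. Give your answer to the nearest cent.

CRR parameters: u = e^(σ√Δt) = e^(0.5·√0.25) = 1.2840, d = 1/u = 0.7788
Per-period rate: rΔt = 0.01·0.25 = 0.0025, so R = e^0.0025 = 1.0025
Risk-neutral probability p = (e^0.0025 − 0.7788)/(1.2840 − 0.7788) = 0.2237/0.5052 = 0.4428
Terminal stock prices: S_uu = 189.6, S_ud = 115, S_dd = 69.75
Terminal payoffs (K − S): max(-94.6, 0) = 0, max(-20, 0) = 0, max(25.25, 0) = 25.25
Node u (S = 147.7): V_u = e^(−0.0025)·[0.4428·0.0000 + 0.5572·0.0000] = 0.0000
Node d (S = 89.56): V_d = e^(−0.0025)·[0.4428·0.0000 + 0.5572·25.2490] = 14.0342
Node 0 (S = 115): V_0 = e^(−0.0025)·[0.4428·0.0000 + 0.5572·14.0342] = 7.8006

7.80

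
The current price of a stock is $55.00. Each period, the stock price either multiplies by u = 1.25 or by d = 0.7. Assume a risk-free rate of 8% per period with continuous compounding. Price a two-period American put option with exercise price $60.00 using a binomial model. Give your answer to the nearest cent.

Risk-neutral probability p = (e^0.08 − 0.7)/(1.25 − 0.7) = 0.3833/0.5500 = 0.6969
Terminal stock prices: S_uu = 85.94, S_ud = 48.12, S_dd = 26.95
Terminal payoffs (K − S): max(-25.94, 0) = 0, max(11.88, 0) = 11.88, max(33.05, 0) = 33.05
Node u (S = 68.75): continuation = e^(−0.08)·[0.6969·0.0000 + 0.3031·11.8750] = 3.3227; exercise value = 0.0000 ≤ continuation, so V_u = 3.3227
Node d (S = 38.5): continuation = e^(−0.08)·[0.6969·11.8750 + 0.3031·33.0500] = 16.8870; exercise value = 21.5000 > continuation, so V_d = 21.5000 (exercise)
Node 0 (S = 55): continuation = e^(−0.08)·[0.6969·3.3227 + 0.3031·21.5000] = 8.1535; exercise value = 5.0000 ≤ continuation, so V_0 = 8.1535

$8.15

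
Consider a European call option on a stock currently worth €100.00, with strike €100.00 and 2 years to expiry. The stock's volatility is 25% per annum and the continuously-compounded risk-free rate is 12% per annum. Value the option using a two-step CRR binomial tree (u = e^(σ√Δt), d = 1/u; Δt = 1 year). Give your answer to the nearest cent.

€24.31

CRR parameters: u = e^(σ√Δt) = e^(0.25·√1) = 1.2840, d = 1/u = 0.7788
Per-period rate: rΔt = 0.12·1 = 0.12, so R = e^0.12 = 1.1275
Risk-neutral probability p = (e^0.12 − 0.7788)/(1.2840 − 0.7788) = 0.3487/0.5052 = 0.6902
Terminal stock prices: S_uu = 164.9, S_ud = 100, S_dd = 60.65
Terminal payoffs (S − K): max(64.87, 0) = 64.87, max(0, 0) = 0, max(-39.35, 0) = 0
Node u (S = 128.4): V_u = e^(−0.12)·[0.6902·64.8721 + 0.3098·0.0000] = 39.7105
Node d (S = 77.88): V_d = e^(−0.12)·[0.6902·0.0000 + 0.3098·0.0000] = 0.0000
Node 0 (S = 100): V_0 = e^(−0.12)·[0.6902·39.7105 + 0.3098·0.0000] = 24.3082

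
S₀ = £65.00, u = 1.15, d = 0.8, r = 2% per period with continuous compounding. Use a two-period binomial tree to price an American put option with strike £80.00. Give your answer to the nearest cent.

£15.00

Risk-neutral probability p = (e^0.02 − 0.8)/(1.15 − 0.8) = 0.2202/0.3500 = 0.6291
Terminal stock prices: S_uu = 85.96, S_ud = 59.8, S_dd = 41.6
Terminal payoffs (K − S): max(-5.962, 0) = 0, max(20.2, 0) = 20.2, max(38.4, 0) = 38.4
Node u (S = 74.75): continuation = e^(−0.02)·[0.6291·0.0000 + 0.3709·20.2000] = 7.3429; exercise value = 5.2500 ≤ continuation, so V_u = 7.3429
Node d (S = 52): continuation = e^(−0.02)·[0.6291·20.2000 + 0.3709·38.4000] = 26.4159; exercise value = 28.0000 > continuation, so V_d = 28.0000 (exercise)
Node 0 (S = 65): continuation = e^(−0.02)·[0.6291·7.3429 + 0.3709·28.0000] = 14.7066; exercise value = 15.0000 > continuation, so V_0 = 15.0000 (exercise)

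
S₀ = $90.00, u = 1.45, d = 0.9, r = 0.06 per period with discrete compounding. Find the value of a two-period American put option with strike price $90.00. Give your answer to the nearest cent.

$7.65

Risk-neutral probability p = (1 + 0.06 − 0.9)/(1.45 − 0.9) = 0.1600/0.5500 = 0.2909
Terminal stock prices: S_uu = 189.2, S_ud = 117.5, S_dd = 72.9
Terminal payoffs (K − S): max(-99.22, 0) = 0, max(-27.45, 0) = 0, max(17.1, 0) = 17.1
Node u (S = 130.5): continuation = 1/1.06·[0.2909·0.0000 + 0.7091·0.0000] = 0.0000; exercise value = 0.0000 ≤ continuation, so V_u = 0.0000
Node d (S = 81): continuation = 1/1.06·[0.2909·0.0000 + 0.7091·17.1000] = 11.4391; exercise value = 9.0000 ≤ continuation, so V_d = 11.4391
Node 0 (S = 90): continuation = 1/1.06·[0.2909·0.0000 + 0.7091·11.4391] = 7.6522; exercise value = 0.0000 ≤ continuation, so V_0 = 7.6522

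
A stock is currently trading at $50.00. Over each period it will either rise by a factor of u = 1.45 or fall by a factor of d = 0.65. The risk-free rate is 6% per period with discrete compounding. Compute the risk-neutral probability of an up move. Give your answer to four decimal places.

p = 0.5125

Risk-neutral probability p = (1 + 0.06 − 0.65)/(1.45 − 0.65) = 0.4100/0.8000 = 0.5125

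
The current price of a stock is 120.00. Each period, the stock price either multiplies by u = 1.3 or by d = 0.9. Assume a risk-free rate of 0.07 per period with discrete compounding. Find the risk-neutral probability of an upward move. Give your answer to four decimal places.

Risk-neutral probability p = (1 + 0.07 − 0.9)/(1.3 − 0.9) = 0.1700/0.4000 = 0.4250

p = 0.4250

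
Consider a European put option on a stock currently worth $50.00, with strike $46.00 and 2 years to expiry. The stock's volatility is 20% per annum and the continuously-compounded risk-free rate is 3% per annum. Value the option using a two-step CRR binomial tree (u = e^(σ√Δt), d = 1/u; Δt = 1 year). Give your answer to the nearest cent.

$2.64

CRR parameters: u = e^(σ√Δt) = e^(0.2·√1) = 1.2214, d = 1/u = 0.8187
Per-period rate: rΔt = 0.03·1 = 0.03, so R = e^0.03 = 1.0305
Risk-neutral probability p = (e^0.03 − 0.8187)/(1.2214 − 0.8187) = 0.2117/0.4027 = 0.5258
Terminal stock prices: S_uu = 74.59, S_ud = 50, S_dd = 33.52
Terminal payoffs (K − S): max(-28.59, 0) = 0, max(-4, 0) = 0, max(12.48, 0) = 12.48
Node u (S = 61.07): V_u = e^(−0.03)·[0.5258·0.0000 + 0.4742·0.0000] = 0.0000
Node d (S = 40.94): V_d = e^(−0.03)·[0.5258·0.0000 + 0.4742·12.4840] = 5.7450
Node 0 (S = 50): V_0 = e^(−0.03)·[0.5258·0.0000 + 0.4742·5.7450] = 2.6438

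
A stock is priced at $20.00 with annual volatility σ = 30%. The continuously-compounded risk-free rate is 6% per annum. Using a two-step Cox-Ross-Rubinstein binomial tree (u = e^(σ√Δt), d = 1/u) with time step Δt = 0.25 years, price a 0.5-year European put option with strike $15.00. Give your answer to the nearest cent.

CRR parameters: u = e^(σ√Δt) = e^(0.3·√0.25) = 1.1618, d = 1/u = 0.8607
Per-period rate: rΔt = 0.06·0.25 = 0.015, so R = e^0.015 = 1.0151
Risk-neutral probability p = (e^0.015 − 0.8607)/(1.1618 − 0.8607) = 0.1544/0.3011 = 0.5128
Terminal stock prices: S_uu = 27, S_ud = 20, S_dd = 14.82
Terminal payoffs (K − S): max(-12, 0) = 0, max(-5, 0) = 0, max(0.1836, 0) = 0.1836
Node u (S = 23.24): V_u = e^(−0.015)·[0.5128·0.0000 + 0.4872·0.0000] = 0.0000
Node d (S = 17.21): V_d = e^(−0.015)·[0.5128·0.0000 + 0.4872·0.1836] = 0.0881
Node 0 (S = 20): V_0 = e^(−0.015)·[0.5128·0.0000 + 0.4872·0.0881] = 0.0423

$0.04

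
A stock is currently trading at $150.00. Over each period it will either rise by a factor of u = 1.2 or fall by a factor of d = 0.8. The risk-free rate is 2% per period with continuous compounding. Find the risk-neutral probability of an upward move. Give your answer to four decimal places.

p = 0.5505

Risk-neutral probability p = (e^0.02 − 0.8)/(1.2 − 0.8) = 0.2202/0.4000 = 0.5505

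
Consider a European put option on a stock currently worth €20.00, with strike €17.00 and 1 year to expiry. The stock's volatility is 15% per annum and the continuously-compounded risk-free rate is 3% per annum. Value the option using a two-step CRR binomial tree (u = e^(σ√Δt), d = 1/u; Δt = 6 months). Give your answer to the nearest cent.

€0.17

CRR parameters: u = e^(σ√Δt) = e^(0.15·√0.5) = 1.1119, d = 1/u = 0.8994
Per-period rate: rΔt = 0.03·0.5 = 0.015, so R = e^0.015 = 1.0151
Risk-neutral probability p = (e^0.015 − 0.8994)/(1.1119 − 0.8994) = 0.1157/0.2125 = 0.5446
Terminal stock prices: S_uu = 24.73, S_ud = 20, S_dd = 16.18
Terminal payoffs (K − S): max(-7.726, 0) = 0, max(-3, 0) = 0, max(0.8228, 0) = 0.8228
Node u (S = 22.24): V_u = e^(−0.015)·[0.5446·0.0000 + 0.4554·0.0000] = 0.0000
Node d (S = 17.99): V_d = e^(−0.015)·[0.5446·0.0000 + 0.4554·0.8228] = 0.3691
Node 0 (S = 20): V_0 = e^(−0.015)·[0.5446·0.0000 + 0.4554·0.3691] = 0.1656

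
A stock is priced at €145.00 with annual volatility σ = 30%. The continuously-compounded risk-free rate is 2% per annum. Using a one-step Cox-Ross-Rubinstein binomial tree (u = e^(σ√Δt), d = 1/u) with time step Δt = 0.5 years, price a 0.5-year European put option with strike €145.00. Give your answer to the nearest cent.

CRR parameters: u = e^(σ√Δt) = e^(0.3·√0.5) = 1.2363, d = 1/u = 0.8089
Per-period rate: rΔt = 0.02·0.5 = 0.01, so R = e^0.01 = 1.0101
Risk-neutral probability p = (e^0.01 − 0.8089)/(1.2363 − 0.8089) = 0.2012/0.4275 = 0.4707
Terminal stock prices: S_u = 179.3, S_d = 117.3
Terminal payoffs (K − S): max(-34.27, 0) = 0, max(27.72, 0) = 27.72
Node 0 (S = 145): V_0 = e^(−0.01)·[0.4707·0.0000 + 0.5293·27.7156] = 14.5245

€14.52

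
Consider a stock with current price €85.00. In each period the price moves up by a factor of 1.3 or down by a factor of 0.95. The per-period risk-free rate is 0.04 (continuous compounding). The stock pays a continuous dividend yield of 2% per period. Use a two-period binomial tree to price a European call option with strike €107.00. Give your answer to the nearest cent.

Per-period risk-free factor R = e^0.04 = 1.0408; dividend-adjusted growth = e^(0.04−0.02) = 1.0202.
Risk-neutral probability p = (1.0202 − 0.95)/(1.3 − 0.95) = 0.0702/0.3500 = 0.2006
Terminal stock prices: S_uu = 143.7, S_ud = 105, S_dd = 76.71
Terminal payoffs (S − K): max(36.65, 0) = 36.65, max(-2.025, 0) = 0, max(-30.29, 0) = 0
Node u (S = 110.5): V_u = e^(−0.04)·[0.2006·36.6500 + 0.7994·0.0000] = 7.0628
Node d (S = 80.75): V_d = e^(−0.04)·[0.2006·0.0000 + 0.7994·0.0000] = 0.0000
Node 0 (S = 85): V_0 = e^(−0.04)·[0.2006·7.0628 + 0.7994·0.0000] = 1.3611

€1.36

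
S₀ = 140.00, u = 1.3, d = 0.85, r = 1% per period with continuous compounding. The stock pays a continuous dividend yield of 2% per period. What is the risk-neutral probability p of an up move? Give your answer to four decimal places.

p = 0.3112

Per-period risk-free factor R = e^0.01 = 1.0101; dividend-adjusted growth = e^(0.01−0.02) = 0.9900.
Risk-neutral probability p = (0.9900 − 0.85)/(1.3 − 0.85) = 0.1400/0.4500 = 0.3112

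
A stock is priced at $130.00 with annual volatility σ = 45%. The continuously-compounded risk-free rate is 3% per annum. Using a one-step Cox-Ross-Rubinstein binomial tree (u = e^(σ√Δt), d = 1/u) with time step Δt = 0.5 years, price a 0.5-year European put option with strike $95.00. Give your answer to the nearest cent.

$0.24

CRR parameters: u = e^(σ√Δt) = e^(0.45·√0.5) = 1.3746, d = 1/u = 0.7275
Per-period rate: rΔt = 0.03·0.5 = 0.015, so R = e^0.015 = 1.0151
Risk-neutral probability p = (e^0.015 − 0.7275)/(1.3746 − 0.7275) = 0.2877/0.6472 = 0.4445
Terminal stock prices: S_u = 178.7, S_d = 94.57
Terminal payoffs (K − S): max(-83.7, 0) = 0, max(0.4304, 0) = 0.4304
Node 0 (S = 130): V_0 = e^(−0.015)·[0.4445·0.0000 + 0.5555·0.4304] = 0.2355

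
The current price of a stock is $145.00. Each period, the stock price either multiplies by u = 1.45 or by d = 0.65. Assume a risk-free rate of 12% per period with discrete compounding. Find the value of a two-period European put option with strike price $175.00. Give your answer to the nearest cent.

Risk-neutral probability p = (1 + 0.12 − 0.65)/(1.45 − 0.65) = 0.4700/0.8000 = 0.5875
Terminal stock prices: S_uu = 304.9, S_ud = 136.7, S_dd = 61.26
Terminal payoffs (K − S): max(-129.9, 0) = 0, max(38.34, 0) = 38.34, max(113.7, 0) = 113.7
Node u (S = 210.2): V_u = 1/1.12·[0.5875·0.0000 + 0.4125·38.3375] = 14.1198
Node d (S = 94.25): V_d = 1/1.12·[0.5875·38.3375 + 0.4125·113.7375] = 62.0000
Node 0 (S = 145): V_0 = 1/1.12·[0.5875·14.1198 + 0.4125·62.0000] = 30.2414

$30.24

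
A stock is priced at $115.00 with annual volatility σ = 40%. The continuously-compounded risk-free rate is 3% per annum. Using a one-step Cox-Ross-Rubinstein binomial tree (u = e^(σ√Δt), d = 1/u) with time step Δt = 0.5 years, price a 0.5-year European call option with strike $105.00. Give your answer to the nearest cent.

$21.38

CRR parameters: u = e^(σ√Δt) = e^(0.4·√0.5) = 1.3269, d = 1/u = 0.7536
Per-period rate: rΔt = 0.03·0.5 = 0.015, so R = e^0.015 = 1.0151
Risk-neutral probability p = (e^0.015 − 0.7536)/(1.3269 − 0.7536) = 0.2615/0.5733 = 0.4561
Terminal stock prices: S_u = 152.6, S_d = 86.67
Terminal payoffs (S − K): max(47.59, 0) = 47.59, max(-18.33, 0) = 0
Node 0 (S = 115): V_0 = e^(−0.015)·[0.4561·47.5931 + 0.5439·0.0000] = 21.3850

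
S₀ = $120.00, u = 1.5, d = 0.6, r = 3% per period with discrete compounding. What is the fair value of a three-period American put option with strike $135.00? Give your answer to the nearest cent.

Risk-neutral probability p = (1 + 0.03 − 0.6)/(1.5 − 0.6) = 0.4300/0.9000 = 0.4778
Terminal stock prices: S_uuu = 405, S_uud = 162, S_udd = 64.8, S_ddd = 25.92
Terminal payoffs (K − S): max(-270, 0) = 0, max(-27, 0) = 0, max(70.2, 0) = 70.2, max(109.1, 0) = 109.1
Node uu (S = 270): continuation = 1/1.03·[0.4778·0.0000 + 0.5222·0.0000] = 0.0000; exercise value = 0.0000 ≤ continuation, so V_uu = 0.0000
Node ud (S = 108): continuation = 1/1.03·[0.4778·0.0000 + 0.5222·70.2000] = 35.5922; exercise value = 27.0000 ≤ continuation, so V_ud = 35.5922
Node dd (S = 43.2): continuation = 1/1.03·[0.4778·70.2000 + 0.5222·109.0800] = 87.8680; exercise value = 91.8000 > continuation, so V_dd = 91.8000 (exercise)
Node u (S = 180): continuation = 1/1.03·[0.4778·0.0000 + 0.5222·35.5922] = 18.0457; exercise value = 0.0000 ≤ continuation, so V_u = 18.0457
Node d (S = 72): continuation = 1/1.03·[0.4778·35.5922 + 0.5222·91.8000] = 63.0536; exercise value = 63.0000 ≤ continuation, so V_d = 63.0536
Node 0 (S = 120): continuation = 1/1.03·[0.4778·18.0457 + 0.5222·63.0536] = 40.3396; exercise value = 15.0000 ≤ continuation, so V_0 = 40.3396

$40.34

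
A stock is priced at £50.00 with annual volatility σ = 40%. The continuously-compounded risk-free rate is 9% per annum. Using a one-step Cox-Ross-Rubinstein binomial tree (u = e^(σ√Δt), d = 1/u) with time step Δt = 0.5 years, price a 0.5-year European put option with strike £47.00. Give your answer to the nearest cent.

£4.36

CRR parameters: u = e^(σ√Δt) = e^(0.4·√0.5) = 1.3269, d = 1/u = 0.7536
Per-period rate: rΔt = 0.09·0.5 = 0.045, so R = e^0.045 = 1.0460
Risk-neutral probability p = (e^0.045 − 0.7536)/(1.3269 − 0.7536) = 0.2924/0.5733 = 0.5100
Terminal stock prices: S_u = 66.34, S_d = 37.68
Terminal payoffs (K − S): max(-19.34, 0) = 0, max(9.318, 0) = 9.318
Node 0 (S = 50): V_0 = e^(−0.045)·[0.5100·0.0000 + 0.4900·9.3181] = 4.3645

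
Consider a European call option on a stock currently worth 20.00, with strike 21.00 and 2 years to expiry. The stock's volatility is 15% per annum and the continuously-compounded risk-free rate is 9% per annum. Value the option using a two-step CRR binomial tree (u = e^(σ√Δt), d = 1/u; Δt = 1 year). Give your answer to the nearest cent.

3.01

CRR parameters: u = e^(σ√Δt) = e^(0.15·√1) = 1.1618, d = 1/u = 0.8607
Per-period rate: rΔt = 0.09·1 = 0.09, so R = e^0.09 = 1.0942
Risk-neutral probability p = (e^0.09 − 0.8607)/(1.1618 − 0.8607) = 0.2335/0.3011 = 0.7753
Terminal stock prices: S_uu = 27, S_ud = 20, S_dd = 14.82
Terminal payoffs (S − K): max(5.997, 0) = 5.997, max(-1, 0) = 0, max(-6.184, 0) = 0
Node u (S = 23.24): V_u = e^(−0.09)·[0.7753·5.9972 + 0.2247·0.0000] = 4.2495
Node d (S = 17.21): V_d = e^(−0.09)·[0.7753·0.0000 + 0.2247·0.0000] = 0.0000
Node 0 (S = 20): V_0 = e^(−0.09)·[0.7753·4.2495 + 0.2247·0.0000] = 3.0111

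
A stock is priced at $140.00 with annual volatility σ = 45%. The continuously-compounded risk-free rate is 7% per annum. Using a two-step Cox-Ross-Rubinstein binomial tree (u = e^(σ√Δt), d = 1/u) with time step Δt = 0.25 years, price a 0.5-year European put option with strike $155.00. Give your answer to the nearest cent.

$24.21

CRR parameters: u = e^(σ√Δt) = e^(0.45·√0.25) = 1.2523, d = 1/u = 0.7985
Per-period rate: rΔt = 0.07·0.25 = 0.0175, so R = e^0.0175 = 1.0177
Risk-neutral probability p = (e^0.0175 − 0.7985)/(1.2523 − 0.7985) = 0.2191/0.4538 = 0.4829
Terminal stock prices: S_uu = 219.6, S_ud = 140, S_dd = 89.27
Terminal payoffs (K − S): max(-64.56, 0) = 0, max(15, 0) = 15, max(65.73, 0) = 65.73
Node u (S = 175.3): V_u = e^(−0.0175)·[0.4829·0.0000 + 0.5171·15.0000] = 7.6221
Node d (S = 111.8): V_d = e^(−0.0175)·[0.4829·15.0000 + 0.5171·65.7321] = 40.5188
Node 0 (S = 140): V_0 = e^(−0.0175)·[0.4829·7.6221 + 0.5171·40.5188] = 24.2061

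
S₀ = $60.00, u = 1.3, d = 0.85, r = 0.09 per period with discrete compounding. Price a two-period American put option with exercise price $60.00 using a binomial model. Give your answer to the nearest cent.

Risk-neutral probability p = (1 + 0.09 − 0.85)/(1.3 − 0.85) = 0.2400/0.4500 = 0.5333
Terminal stock prices: S_uu = 101.4, S_ud = 66.3, S_dd = 43.35
Terminal payoffs (K − S): max(-41.4, 0) = 0, max(-6.3, 0) = 0, max(16.65, 0) = 16.65
Node u (S = 78): continuation = 1/1.09·[0.5333·0.0000 + 0.4667·0.0000] = 0.0000; exercise value = 0.0000 ≤ continuation, so V_u = 0.0000
Node d (S = 51): continuation = 1/1.09·[0.5333·0.0000 + 0.4667·16.6500] = 7.1284; exercise value = 9.0000 > continuation, so V_d = 9.0000 (exercise)
Node 0 (S = 60): continuation = 1/1.09·[0.5333·0.0000 + 0.4667·9.0000] = 3.8532; exercise value = 0.0000 ≤ continuation, so V_0 = 3.8532

$3.85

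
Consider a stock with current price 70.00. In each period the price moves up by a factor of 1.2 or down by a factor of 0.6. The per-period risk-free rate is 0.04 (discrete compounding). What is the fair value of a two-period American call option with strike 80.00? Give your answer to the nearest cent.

Risk-neutral probability p = (1 + 0.04 − 0.6)/(1.2 − 0.6) = 0.4400/0.6000 = 0.7333
Terminal stock prices: S_uu = 100.8, S_ud = 50.4, S_dd = 25.2
Terminal payoffs (S − K): max(20.8, 0) = 20.8, max(-29.6, 0) = 0, max(-54.8, 0) = 0
Node u (S = 84): continuation = 1/1.04·[0.7333·20.8000 + 0.2667·0.0000] = 14.6667; exercise value = 4.0000 ≤ continuation, so V_u = 14.6667
Node d (S = 42): continuation = 1/1.04·[0.7333·0.0000 + 0.2667·0.0000] = 0.0000; exercise value = 0.0000 ≤ continuation, so V_d = 0.0000
Node 0 (S = 70): continuation = 1/1.04·[0.7333·14.6667 + 0.2667·0.0000] = 10.3419; exercise value = 0.0000 ≤ continuation, so V_0 = 10.3419

10.34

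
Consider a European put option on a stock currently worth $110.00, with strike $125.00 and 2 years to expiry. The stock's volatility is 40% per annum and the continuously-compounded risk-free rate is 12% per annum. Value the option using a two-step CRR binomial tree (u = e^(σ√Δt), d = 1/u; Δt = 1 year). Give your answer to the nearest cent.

$17.52

CRR parameters: u = e^(σ√Δt) = e^(0.4·√1) = 1.4918, d = 1/u = 0.6703
Per-period rate: rΔt = 0.12·1 = 0.12, so R = e^0.12 = 1.1275
Risk-neutral probability p = (e^0.12 − 0.6703)/(1.4918 − 0.6703) = 0.4572/0.8215 = 0.5565
Terminal stock prices: S_uu = 244.8, S_ud = 110, S_dd = 49.43
Terminal payoffs (K − S): max(-119.8, 0) = 0, max(15, 0) = 15, max(75.57, 0) = 75.57
Node u (S = 164.1): V_u = e^(−0.12)·[0.5565·0.0000 + 0.4435·15.0000] = 5.9001
Node d (S = 73.74): V_d = e^(−0.12)·[0.5565·15.0000 + 0.4435·75.5738] = 37.1298
Node 0 (S = 110): V_0 = e^(−0.12)·[0.5565·5.9001 + 0.4435·37.1298] = 17.5168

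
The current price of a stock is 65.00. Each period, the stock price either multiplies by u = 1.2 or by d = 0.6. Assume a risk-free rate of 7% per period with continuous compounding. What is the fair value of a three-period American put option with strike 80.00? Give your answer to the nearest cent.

15.50

Risk-neutral probability p = (e^0.07 − 0.6)/(1.2 − 0.6) = 0.4725/0.6000 = 0.7875
Terminal stock prices: S_uuu = 112.3, S_uud = 56.16, S_udd = 28.08, S_ddd = 14.04
Terminal payoffs (K − S): max(-32.32, 0) = 0, max(23.84, 0) = 23.84, max(51.92, 0) = 51.92, max(65.96, 0) = 65.96
Node uu (S = 93.6): continuation = e^(−0.07)·[0.7875·0.0000 + 0.2125·23.8400] = 4.7232; exercise value = 0.0000 ≤ continuation, so V_uu = 4.7232
Node ud (S = 46.8): continuation = e^(−0.07)·[0.7875·23.8400 + 0.2125·51.9200] = 27.7915; exercise value = 33.2000 > continuation, so V_ud = 33.2000 (exercise)
Node dd (S = 23.4): continuation = e^(−0.07)·[0.7875·51.9200 + 0.2125·65.9600] = 51.1915; exercise value = 56.6000 > continuation, so V_dd = 56.6000 (exercise)
Node u (S = 78): continuation = e^(−0.07)·[0.7875·4.7232 + 0.2125·33.2000] = 10.0457; exercise value = 2.0000 ≤ continuation, so V_u = 10.0457
Node d (S = 39): continuation = e^(−0.07)·[0.7875·33.2000 + 0.2125·56.6000] = 35.5915; exercise value = 41.0000 > continuation, so V_d = 41.0000 (exercise)
Node 0 (S = 65): continuation = e^(−0.07)·[0.7875·10.0457 + 0.2125·41.0000] = 15.4993; exercise value = 15.0000 ≤ continuation, so V_0 = 15.4993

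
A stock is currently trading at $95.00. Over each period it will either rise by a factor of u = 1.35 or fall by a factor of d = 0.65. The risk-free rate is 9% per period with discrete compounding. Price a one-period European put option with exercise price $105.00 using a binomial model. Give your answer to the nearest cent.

$14.74

Risk-neutral probability p = (1 + 0.09 − 0.65)/(1.35 − 0.65) = 0.4400/0.7000 = 0.6286
Terminal stock prices: S_u = 128.2, S_d = 61.75
Terminal payoffs (K − S): max(-23.25, 0) = 0, max(43.25, 0) = 43.25
Node 0 (S = 95): V_0 = 1/1.09·[0.6286·0.0000 + 0.3714·43.2500] = 14.7379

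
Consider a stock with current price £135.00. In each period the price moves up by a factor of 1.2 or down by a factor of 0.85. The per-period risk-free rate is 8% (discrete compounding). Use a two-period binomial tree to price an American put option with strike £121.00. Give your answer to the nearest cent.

£2.36

Risk-neutral probability p = (1 + 0.08 − 0.85)/(1.2 − 0.85) = 0.2300/0.3500 = 0.6571
Terminal stock prices: S_uu = 194.4, S_ud = 137.7, S_dd = 97.54
Terminal payoffs (K − S): max(-73.4, 0) = 0, max(-16.7, 0) = 0, max(23.46, 0) = 23.46
Node u (S = 162): continuation = 1/1.08·[0.6571·0.0000 + 0.3429·0.0000] = 0.0000; exercise value = 0.0000 ≤ continuation, so V_u = 0.0000
Node d (S = 114.8): continuation = 1/1.08·[0.6571·0.0000 + 0.3429·23.4625] = 7.4484; exercise value = 6.2500 ≤ continuation, so V_d = 7.4484
Node 0 (S = 135): continuation = 1/1.08·[0.6571·0.0000 + 0.3429·7.4484] = 2.3646; exercise value = 0.0000 ≤ continuation, so V_0 = 2.3646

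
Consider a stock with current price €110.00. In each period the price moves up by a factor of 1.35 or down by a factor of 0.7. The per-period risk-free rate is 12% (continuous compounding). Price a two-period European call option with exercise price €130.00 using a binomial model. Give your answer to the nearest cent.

Risk-neutral probability p = (e^0.12 − 0.7)/(1.35 − 0.7) = 0.4275/0.6500 = 0.6577
Terminal stock prices: S_uu = 200.5, S_ud = 103.9, S_dd = 53.9
Terminal payoffs (S − K): max(70.48, 0) = 70.48, max(-26.05, 0) = 0, max(-76.1, 0) = 0
Node u (S = 148.5): V_u = e^(−0.12)·[0.6577·70.4750 + 0.3423·0.0000] = 41.1092
Node d (S = 77): V_d = e^(−0.12)·[0.6577·0.0000 + 0.3423·0.0000] = 0.0000
Node 0 (S = 110): V_0 = e^(−0.12)·[0.6577·41.1092 + 0.3423·0.0000] = 23.9797

€23.98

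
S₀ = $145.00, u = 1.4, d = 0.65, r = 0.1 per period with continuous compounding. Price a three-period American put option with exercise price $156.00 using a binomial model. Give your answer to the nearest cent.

$26.84

Risk-neutral probability p = (e^0.1 − 0.65)/(1.4 − 0.65) = 0.4552/0.7500 = 0.6069
Terminal stock prices: S_uuu = 397.9, S_uud = 184.7, S_udd = 85.77, S_ddd = 39.82
Terminal payoffs (K − S): max(-241.9, 0) = 0, max(-28.73, 0) = 0, max(70.23, 0) = 70.23, max(116.2, 0) = 116.2
Node uu (S = 284.2): continuation = e^(−0.1)·[0.6069·0.0000 + 0.3931·0.0000] = 0.0000; exercise value = 0.0000 ≤ continuation, so V_uu = 0.0000
Node ud (S = 132): continuation = e^(−0.1)·[0.6069·0.0000 + 0.3931·70.2325] = 24.9815; exercise value = 24.0500 ≤ continuation, so V_ud = 24.9815
Node dd (S = 61.26): continuation = e^(−0.1)·[0.6069·70.2325 + 0.3931·116.1794] = 79.8921; exercise value = 94.7375 > continuation, so V_dd = 94.7375 (exercise)
Node u (S = 203): continuation = e^(−0.1)·[0.6069·0.0000 + 0.3931·24.9815] = 8.8858; exercise value = 0.0000 ≤ continuation, so V_u = 8.8858
Node d (S = 94.25): continuation = e^(−0.1)·[0.6069·24.9815 + 0.3931·94.7375] = 47.4161; exercise value = 61.7500 > continuation, so V_d = 61.7500 (exercise)
Node 0 (S = 145): continuation = e^(−0.1)·[0.6069·8.8858 + 0.3931·61.7500] = 26.8438; exercise value = 11.0000 ≤ continuation, so V_0 = 26.8438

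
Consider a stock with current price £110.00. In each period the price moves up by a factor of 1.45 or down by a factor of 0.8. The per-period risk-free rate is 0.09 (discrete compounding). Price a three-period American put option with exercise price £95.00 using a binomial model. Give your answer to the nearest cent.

Risk-neutral probability p = (1 + 0.09 − 0.8)/(1.45 − 0.8) = 0.2900/0.6500 = 0.4462
Terminal stock prices: S_uuu = 335.3, S_uud = 185, S_udd = 102.1, S_ddd = 56.32
Terminal payoffs (K − S): max(-240.3, 0) = 0, max(-90.02, 0) = 0, max(-7.08, 0) = 0, max(38.68, 0) = 38.68
Node uu (S = 231.3): continuation = 1/1.09·[0.4462·0.0000 + 0.5538·0.0000] = 0.0000; exercise value = 0.0000 ≤ continuation, so V_uu = 0.0000
Node ud (S = 127.6): continuation = 1/1.09·[0.4462·0.0000 + 0.5538·0.0000] = 0.0000; exercise value = 0.0000 ≤ continuation, so V_ud = 0.0000
Node dd (S = 70.4): continuation = 1/1.09·[0.4462·0.0000 + 0.5538·38.6800] = 19.6539; exercise value = 24.6000 > continuation, so V_dd = 24.6000 (exercise)
Node u (S = 159.5): continuation = 1/1.09·[0.4462·0.0000 + 0.5538·0.0000] = 0.0000; exercise value = 0.0000 ≤ continuation, so V_u = 0.0000
Node d (S = 88): continuation = 1/1.09·[0.4462·0.0000 + 0.5538·24.6000] = 12.4996; exercise value = 7.0000 ≤ continuation, so V_d = 12.4996
Node 0 (S = 110): continuation = 1/1.09·[0.4462·0.0000 + 0.5538·12.4996] = 6.3513; exercise value = 0.0000 ≤ continuation, so V_0 = 6.3513

£6.35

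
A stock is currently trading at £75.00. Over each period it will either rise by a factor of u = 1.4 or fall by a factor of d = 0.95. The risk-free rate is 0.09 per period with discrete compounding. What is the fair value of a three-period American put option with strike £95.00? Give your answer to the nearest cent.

Risk-neutral probability p = (1 + 0.09 − 0.95)/(1.4 − 0.95) = 0.1400/0.4500 = 0.3111
Terminal stock prices: S_uuu = 205.8, S_uud = 139.6, S_udd = 94.76, S_ddd = 64.3
Terminal payoffs (K − S): max(-110.8, 0) = 0, max(-44.65, 0) = 0, max(0.2375, 0) = 0.2375, max(30.7, 0) = 30.7
Node uu (S = 147): continuation = 1/1.09·[0.3111·0.0000 + 0.6889·0.0000] = 0.0000; exercise value = 0.0000 ≤ continuation, so V_uu = 0.0000
Node ud (S = 99.75): continuation = 1/1.09·[0.3111·0.0000 + 0.6889·0.2375] = 0.1501; exercise value = 0.0000 ≤ continuation, so V_ud = 0.1501
Node dd (S = 67.69): continuation = 1/1.09·[0.3111·0.2375 + 0.6889·30.6969] = 19.4685; exercise value = 27.3125 > continuation, so V_dd = 27.3125 (exercise)
Node u (S = 105): continuation = 1/1.09·[0.3111·0.0000 + 0.6889·0.1501] = 0.0949; exercise value = 0.0000 ≤ continuation, so V_u = 0.0949
Node d (S = 71.25): continuation = 1/1.09·[0.3111·0.1501 + 0.6889·27.3125] = 17.3046; exercise value = 23.7500 > continuation, so V_d = 23.7500 (exercise)
Node 0 (S = 75): continuation = 1/1.09·[0.3111·0.0949 + 0.6889·23.7500] = 15.0373; exercise value = 20.0000 > continuation, so V_0 = 20.0000 (exercise)

£20.00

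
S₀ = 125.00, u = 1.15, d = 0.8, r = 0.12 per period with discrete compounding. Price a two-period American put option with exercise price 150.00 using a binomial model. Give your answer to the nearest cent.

25.00

Risk-neutral probability p = (1 + 0.12 − 0.8)/(1.15 − 0.8) = 0.3200/0.3500 = 0.9143
Terminal stock prices: S_uu = 165.3, S_ud = 115, S_dd = 80
Terminal payoffs (K − S): max(-15.31, 0) = 0, max(35, 0) = 35, max(70, 0) = 70
Node u (S = 143.8): continuation = 1/1.12·[0.9143·0.0000 + 0.0857·35.0000] = 2.6786; exercise value = 6.2500 > continuation, so V_u = 6.2500 (exercise)
Node d (S = 100): continuation = 1/1.12·[0.9143·35.0000 + 0.0857·70.0000] = 33.9286; exercise value = 50.0000 > continuation, so V_d = 50.0000 (exercise)
Node 0 (S = 125): continuation = 1/1.12·[0.9143·6.2500 + 0.0857·50.0000] = 8.9286; exercise value = 25.0000 > continuation, so V_0 = 25.0000 (exercise)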